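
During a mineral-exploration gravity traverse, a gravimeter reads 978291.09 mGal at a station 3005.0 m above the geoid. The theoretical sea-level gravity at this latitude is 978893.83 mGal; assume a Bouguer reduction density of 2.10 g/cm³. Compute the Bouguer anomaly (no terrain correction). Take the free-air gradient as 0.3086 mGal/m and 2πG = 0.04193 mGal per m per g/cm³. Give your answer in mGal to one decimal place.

60.0

Free-air correction = 0.3086 × 3005.0 = 927.34 mGal
Free-air anomaly = 978291.09 − 978893.83 + (927.34) = 324.60 mGal
Bouguer slab correction = 0.04193 × 2.10 × 3005.0 = 264.60 mGal
Simple Bouguer anomaly = 324.60 − (264.60) = 60.00 mGal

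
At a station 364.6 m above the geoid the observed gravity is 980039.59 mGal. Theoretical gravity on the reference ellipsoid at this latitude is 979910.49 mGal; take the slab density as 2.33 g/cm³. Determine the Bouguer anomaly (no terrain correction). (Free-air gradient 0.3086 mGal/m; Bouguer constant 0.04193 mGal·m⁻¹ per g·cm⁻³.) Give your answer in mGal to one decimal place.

Free-air correction = 0.3086 × 364.6 = 112.52 mGal
Free-air anomaly = 980039.59 − 979910.49 + (112.52) = 241.62 mGal
Bouguer slab correction = 0.04193 × 2.33 × 364.6 = 35.62 mGal
Simple Bouguer anomaly = 241.62 − (35.62) = 206.00 mGal

206.0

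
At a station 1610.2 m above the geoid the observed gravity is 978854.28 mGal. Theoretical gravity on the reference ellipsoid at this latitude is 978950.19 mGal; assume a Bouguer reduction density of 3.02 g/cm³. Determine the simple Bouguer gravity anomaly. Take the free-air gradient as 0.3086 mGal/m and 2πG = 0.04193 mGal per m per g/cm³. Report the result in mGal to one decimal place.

197.1

Free-air correction = 0.3086 × 1610.2 = 496.91 mGal
Free-air anomaly = 978854.28 − 978950.19 + (496.91) = 401.00 mGal
Bouguer slab correction = 0.04193 × 3.02 × 1610.2 = 203.90 mGal
Simple Bouguer anomaly = 401.00 − (203.90) = 197.10 mGal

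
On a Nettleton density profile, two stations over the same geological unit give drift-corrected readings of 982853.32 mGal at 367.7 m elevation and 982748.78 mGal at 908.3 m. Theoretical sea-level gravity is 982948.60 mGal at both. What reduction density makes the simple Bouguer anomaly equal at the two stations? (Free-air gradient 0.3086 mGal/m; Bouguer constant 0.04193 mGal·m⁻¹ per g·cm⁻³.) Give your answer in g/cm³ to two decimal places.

2.75

Δg_obs = 982748.78 − 982853.32 = -104.54 mGal over Δh = 908.3 − 367.7 = 540.6 m
Equal Bouguer anomalies ⇒ Δg_obs + (0.3086 − 0.04193ρ)·Δh = 0
0.3086 − 0.04193ρ = −Δg_obs/Δh = 0.19338
ρ = (0.3086 − 0.19338) / 0.04193 = 2.75 g/cm³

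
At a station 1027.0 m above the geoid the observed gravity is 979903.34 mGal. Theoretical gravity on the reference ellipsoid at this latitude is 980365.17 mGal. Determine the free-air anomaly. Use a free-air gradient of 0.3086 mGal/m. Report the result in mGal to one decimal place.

Free-air correction = 0.3086 × 1027.0 = 316.93 mGal
Free-air anomaly = 979903.34 − 980365.17 + (316.93) = -144.90 mGal

-144.9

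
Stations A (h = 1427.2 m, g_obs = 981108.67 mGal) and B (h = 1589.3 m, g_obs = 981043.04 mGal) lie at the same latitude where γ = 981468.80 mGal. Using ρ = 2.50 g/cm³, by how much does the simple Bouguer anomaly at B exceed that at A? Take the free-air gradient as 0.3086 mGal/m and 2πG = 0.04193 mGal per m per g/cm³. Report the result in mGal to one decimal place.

-32.6

Δg_SB(A) = 981108.67 − 981468.80 + 0.3086×1427.2 − 0.04193×2.50×1427.2 = -69.30 mGal
Δg_SB(B) = 981043.04 − 981468.80 + 0.3086×1589.3 − 0.04193×2.50×1589.3 = -101.90 mGal
Difference = -101.90 − (-69.30) = -32.60 mGal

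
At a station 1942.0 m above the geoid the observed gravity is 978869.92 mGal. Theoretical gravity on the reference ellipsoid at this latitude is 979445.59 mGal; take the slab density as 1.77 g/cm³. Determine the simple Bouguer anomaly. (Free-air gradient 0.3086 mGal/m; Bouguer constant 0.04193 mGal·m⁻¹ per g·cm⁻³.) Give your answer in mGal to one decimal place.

-120.5

Free-air correction = 0.3086 × 1942.0 = 599.30 mGal
Free-air anomaly = 978869.92 − 979445.59 + (599.30) = 23.63 mGal
Bouguer slab correction = 0.04193 × 1.77 × 1942.0 = 144.13 mGal
Simple Bouguer anomaly = 23.63 − (144.13) = -120.50 mGal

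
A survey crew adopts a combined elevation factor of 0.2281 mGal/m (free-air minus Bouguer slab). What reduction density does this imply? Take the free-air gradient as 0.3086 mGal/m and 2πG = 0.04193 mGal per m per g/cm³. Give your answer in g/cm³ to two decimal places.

1.92

0.2281 = 0.3086 − 0.04193 × ρ
ρ = (0.3086 − 0.2281) / 0.04193 = 1.92 g/cm³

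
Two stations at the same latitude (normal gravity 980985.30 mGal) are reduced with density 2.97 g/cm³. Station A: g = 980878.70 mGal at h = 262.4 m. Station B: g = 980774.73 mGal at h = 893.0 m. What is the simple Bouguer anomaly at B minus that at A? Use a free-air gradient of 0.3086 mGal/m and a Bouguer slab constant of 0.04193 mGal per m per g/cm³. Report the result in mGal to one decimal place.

12.1

Δg_SB(A) = 980878.70 − 980985.30 + 0.3086×262.4 − 0.04193×2.97×262.4 = -58.30 mGal
Δg_SB(B) = 980774.73 − 980985.30 + 0.3086×893.0 − 0.04193×2.97×893.0 = -46.20 mGal
Difference = -46.20 − (-58.30) = 12.10 mGal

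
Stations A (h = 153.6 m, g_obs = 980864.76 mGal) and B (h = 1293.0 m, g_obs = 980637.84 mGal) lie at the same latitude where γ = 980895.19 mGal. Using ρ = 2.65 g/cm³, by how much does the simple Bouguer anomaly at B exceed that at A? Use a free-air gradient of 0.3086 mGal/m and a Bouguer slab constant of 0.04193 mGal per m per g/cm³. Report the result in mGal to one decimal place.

Δg_SB(A) = 980864.76 − 980895.19 + 0.3086×153.6 − 0.04193×2.65×153.6 = -0.10 mGal
Δg_SB(B) = 980637.84 − 980895.19 + 0.3086×1293.0 − 0.04193×2.65×1293.0 = -2.00 mGal
Difference = -2.00 − (-0.10) = -1.90 mGal

-1.9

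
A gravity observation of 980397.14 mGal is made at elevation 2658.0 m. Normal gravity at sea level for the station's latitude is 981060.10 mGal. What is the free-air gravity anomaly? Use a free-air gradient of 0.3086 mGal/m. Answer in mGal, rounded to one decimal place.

Free-air correction = 0.3086 × 2658.0 = 820.26 mGal
Free-air anomaly = 980397.14 − 981060.10 + (820.26) = 157.30 mGal

157.3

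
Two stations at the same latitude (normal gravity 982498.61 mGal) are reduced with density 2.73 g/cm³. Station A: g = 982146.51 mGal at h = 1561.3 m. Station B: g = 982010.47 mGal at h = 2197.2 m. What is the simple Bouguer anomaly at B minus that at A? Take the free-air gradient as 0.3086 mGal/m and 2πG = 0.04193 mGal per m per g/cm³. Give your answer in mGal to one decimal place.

-12.6

Δg_SB(A) = 982146.51 − 982498.61 + 0.3086×1561.3 − 0.04193×2.73×1561.3 = -49.00 mGal
Δg_SB(B) = 982010.47 − 982498.61 + 0.3086×2197.2 − 0.04193×2.73×2197.2 = -61.60 mGal
Difference = -61.60 − (-49.00) = -12.60 mGal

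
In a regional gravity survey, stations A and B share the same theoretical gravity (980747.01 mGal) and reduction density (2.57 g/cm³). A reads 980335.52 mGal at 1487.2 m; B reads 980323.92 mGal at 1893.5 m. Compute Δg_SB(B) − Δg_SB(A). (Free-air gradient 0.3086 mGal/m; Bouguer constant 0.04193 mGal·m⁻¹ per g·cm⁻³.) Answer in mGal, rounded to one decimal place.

70.0

Δg_SB(A) = 980335.52 − 980747.01 + 0.3086×1487.2 − 0.04193×2.57×1487.2 = -112.80 mGal
Δg_SB(B) = 980323.92 − 980747.01 + 0.3086×1893.5 − 0.04193×2.57×1893.5 = -42.80 mGal
Difference = -42.80 − (-112.80) = 70.00 mGal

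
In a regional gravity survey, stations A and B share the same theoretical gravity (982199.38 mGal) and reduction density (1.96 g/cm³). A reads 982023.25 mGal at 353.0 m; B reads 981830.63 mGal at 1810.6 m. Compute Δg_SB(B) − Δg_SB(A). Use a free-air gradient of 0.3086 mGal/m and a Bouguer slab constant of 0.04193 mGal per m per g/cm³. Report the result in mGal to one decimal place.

Δg_SB(A) = 982023.25 − 982199.38 + 0.3086×353.0 − 0.04193×1.96×353.0 = -96.20 mGal
Δg_SB(B) = 981830.63 − 982199.38 + 0.3086×1810.6 − 0.04193×1.96×1810.6 = 41.20 mGal
Difference = 41.20 − (-96.20) = 137.40 mGal

137.4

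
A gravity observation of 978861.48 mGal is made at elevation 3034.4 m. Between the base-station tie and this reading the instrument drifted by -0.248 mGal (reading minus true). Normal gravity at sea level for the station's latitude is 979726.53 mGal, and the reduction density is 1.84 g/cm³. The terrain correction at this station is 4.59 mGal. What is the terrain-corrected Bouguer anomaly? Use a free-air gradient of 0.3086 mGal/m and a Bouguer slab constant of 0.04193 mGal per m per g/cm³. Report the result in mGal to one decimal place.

Drift-corrected reading = 978861.48 − (-0.248) = 978861.728 mGal
Free-air correction = 0.3086 × 3034.4 = 936.42 mGal
Free-air anomaly = 978861.728 − 979726.53 + (936.42) = 71.618 mGal
Bouguer slab correction = 0.04193 × 1.84 × 3034.4 = 234.11 mGal
Simple Bouguer anomaly = 71.618 − (234.11) = -162.492 mGal
Complete Bouguer anomaly = -162.492 + 4.59 = -157.902 mGal

-157.9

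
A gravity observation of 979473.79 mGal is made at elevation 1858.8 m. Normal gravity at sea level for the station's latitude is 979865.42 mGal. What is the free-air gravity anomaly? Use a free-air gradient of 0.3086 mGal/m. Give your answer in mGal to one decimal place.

182.0

Free-air correction = 0.3086 × 1858.8 = 573.63 mGal
Free-air anomaly = 979473.79 − 979865.42 + (573.63) = 182.00 mGal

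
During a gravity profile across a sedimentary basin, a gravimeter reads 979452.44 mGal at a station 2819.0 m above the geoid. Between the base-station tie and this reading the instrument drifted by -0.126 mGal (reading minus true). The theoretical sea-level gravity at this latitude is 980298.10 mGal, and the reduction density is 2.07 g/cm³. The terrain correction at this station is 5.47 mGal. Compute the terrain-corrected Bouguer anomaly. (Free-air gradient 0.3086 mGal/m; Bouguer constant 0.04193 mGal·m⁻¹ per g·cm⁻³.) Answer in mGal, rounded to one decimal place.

Drift-corrected reading = 979452.44 − (-0.126) = 979452.566 mGal
Free-air correction = 0.3086 × 2819.0 = 869.94 mGal
Free-air anomaly = 979452.566 − 980298.10 + (869.94) = 24.406 mGal
Bouguer slab correction = 0.04193 × 2.07 × 2819.0 = 244.68 mGal
Simple Bouguer anomaly = 24.406 − (244.68) = -220.274 mGal
Complete Bouguer anomaly = -220.274 + 5.47 = -214.804 mGal

-214.8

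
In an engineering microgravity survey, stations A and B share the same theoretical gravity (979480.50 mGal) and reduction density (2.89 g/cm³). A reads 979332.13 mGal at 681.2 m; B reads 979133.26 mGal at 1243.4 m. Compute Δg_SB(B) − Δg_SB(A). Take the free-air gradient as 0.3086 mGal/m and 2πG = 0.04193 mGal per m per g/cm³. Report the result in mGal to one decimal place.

-93.5

Δg_SB(A) = 979332.13 − 979480.50 + 0.3086×681.2 − 0.04193×2.89×681.2 = -20.70 mGal
Δg_SB(B) = 979133.26 − 979480.50 + 0.3086×1243.4 − 0.04193×2.89×1243.4 = -114.20 mGal
Difference = -114.20 − (-20.70) = -93.50 mGal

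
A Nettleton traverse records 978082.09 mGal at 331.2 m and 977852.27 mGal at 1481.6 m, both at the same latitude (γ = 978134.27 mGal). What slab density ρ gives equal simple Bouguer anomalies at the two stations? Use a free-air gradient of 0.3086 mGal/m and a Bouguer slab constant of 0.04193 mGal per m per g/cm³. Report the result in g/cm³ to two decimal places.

Δg_obs = 977852.27 − 978082.09 = -229.82 mGal over Δh = 1481.6 − 331.2 = 1150.4 m
Equal Bouguer anomalies ⇒ Δg_obs + (0.3086 − 0.04193ρ)·Δh = 0
0.3086 − 0.04193ρ = −Δg_obs/Δh = 0.19977
ρ = (0.3086 − 0.19977) / 0.04193 = 2.60 g/cm³

2.60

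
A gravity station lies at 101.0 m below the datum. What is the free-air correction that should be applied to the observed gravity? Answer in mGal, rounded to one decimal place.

Free-air correction = 0.3086 × -101.0 = -31.2 mGal

-31.2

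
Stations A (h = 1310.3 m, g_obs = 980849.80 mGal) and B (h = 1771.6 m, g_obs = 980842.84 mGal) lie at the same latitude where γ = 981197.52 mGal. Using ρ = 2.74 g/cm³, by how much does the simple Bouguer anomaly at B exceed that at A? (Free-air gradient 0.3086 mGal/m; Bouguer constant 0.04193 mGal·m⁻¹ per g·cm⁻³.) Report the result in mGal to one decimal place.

Δg_SB(A) = 980849.80 − 981197.52 + 0.3086×1310.3 − 0.04193×2.74×1310.3 = -93.90 mGal
Δg_SB(B) = 980842.84 − 981197.52 + 0.3086×1771.6 − 0.04193×2.74×1771.6 = -11.50 mGal
Difference = -11.50 − (-93.90) = 82.40 mGal

82.4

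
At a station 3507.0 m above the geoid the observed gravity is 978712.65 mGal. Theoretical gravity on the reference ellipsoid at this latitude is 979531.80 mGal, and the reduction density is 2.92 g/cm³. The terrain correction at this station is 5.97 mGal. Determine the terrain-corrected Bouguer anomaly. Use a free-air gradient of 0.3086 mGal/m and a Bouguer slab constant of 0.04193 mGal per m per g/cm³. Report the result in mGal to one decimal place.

Free-air correction = 0.3086 × 3507.0 = 1082.26 mGal
Free-air anomaly = 978712.65 − 979531.80 + (1082.26) = 263.11 mGal
Bouguer slab correction = 0.04193 × 2.92 × 3507.0 = 429.38 mGal
Simple Bouguer anomaly = 263.11 − (429.38) = -166.27 mGal
Complete Bouguer anomaly = -166.27 + 5.97 = -160.30 mGal

-160.3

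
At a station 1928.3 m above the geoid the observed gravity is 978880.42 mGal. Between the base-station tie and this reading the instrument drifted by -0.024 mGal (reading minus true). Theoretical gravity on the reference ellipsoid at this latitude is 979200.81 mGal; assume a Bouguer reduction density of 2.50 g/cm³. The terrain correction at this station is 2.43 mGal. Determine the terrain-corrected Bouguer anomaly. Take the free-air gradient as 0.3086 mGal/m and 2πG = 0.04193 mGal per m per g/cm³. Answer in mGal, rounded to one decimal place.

Drift-corrected reading = 978880.42 − (-0.024) = 978880.444 mGal
Free-air correction = 0.3086 × 1928.3 = 595.07 mGal
Free-air anomaly = 978880.444 − 979200.81 + (595.07) = 274.704 mGal
Bouguer slab correction = 0.04193 × 2.50 × 1928.3 = 202.13 mGal
Simple Bouguer anomaly = 274.704 − (202.13) = 72.574 mGal
Complete Bouguer anomaly = 72.574 + 2.43 = 75.004 mGal

75.0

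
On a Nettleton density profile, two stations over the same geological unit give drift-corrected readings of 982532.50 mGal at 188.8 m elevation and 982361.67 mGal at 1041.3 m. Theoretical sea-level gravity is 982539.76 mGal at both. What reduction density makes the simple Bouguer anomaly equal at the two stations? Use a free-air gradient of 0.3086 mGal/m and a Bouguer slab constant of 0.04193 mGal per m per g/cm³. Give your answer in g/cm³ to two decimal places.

2.58

Δg_obs = 982361.67 − 982532.50 = -170.83 mGal over Δh = 1041.3 − 188.8 = 852.5 m
Equal Bouguer anomalies ⇒ Δg_obs + (0.3086 − 0.04193ρ)·Δh = 0
0.3086 − 0.04193ρ = −Δg_obs/Δh = 0.20039
ρ = (0.3086 − 0.20039) / 0.04193 = 2.58 g/cm³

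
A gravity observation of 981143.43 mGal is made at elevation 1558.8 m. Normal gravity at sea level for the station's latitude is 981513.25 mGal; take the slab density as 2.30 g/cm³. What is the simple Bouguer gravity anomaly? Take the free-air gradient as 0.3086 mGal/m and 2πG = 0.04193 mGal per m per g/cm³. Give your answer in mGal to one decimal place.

Free-air correction = 0.3086 × 1558.8 = 481.05 mGal
Free-air anomaly = 981143.43 − 981513.25 + (481.05) = 111.23 mGal
Bouguer slab correction = 0.04193 × 2.30 × 1558.8 = 150.33 mGal
Simple Bouguer anomaly = 111.23 − (150.33) = -39.10 mGal

-39.1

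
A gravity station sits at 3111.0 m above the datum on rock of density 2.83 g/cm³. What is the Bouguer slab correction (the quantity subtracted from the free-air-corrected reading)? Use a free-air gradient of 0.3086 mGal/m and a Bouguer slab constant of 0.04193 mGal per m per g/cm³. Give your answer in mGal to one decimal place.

369.2

Bouguer slab correction = 0.04193 × 2.83 × 3111.0 = 369.2 mGal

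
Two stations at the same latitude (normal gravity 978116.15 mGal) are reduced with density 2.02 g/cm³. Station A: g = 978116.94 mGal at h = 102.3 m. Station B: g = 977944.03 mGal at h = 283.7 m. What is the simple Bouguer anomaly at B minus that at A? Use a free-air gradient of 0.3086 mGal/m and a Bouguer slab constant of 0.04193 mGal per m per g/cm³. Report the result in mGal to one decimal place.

-132.3

Δg_SB(A) = 978116.94 − 978116.15 + 0.3086×102.3 − 0.04193×2.02×102.3 = 23.70 mGal
Δg_SB(B) = 977944.03 − 978116.15 + 0.3086×283.7 − 0.04193×2.02×283.7 = -108.60 mGal
Difference = -108.60 − (23.70) = -132.30 mGal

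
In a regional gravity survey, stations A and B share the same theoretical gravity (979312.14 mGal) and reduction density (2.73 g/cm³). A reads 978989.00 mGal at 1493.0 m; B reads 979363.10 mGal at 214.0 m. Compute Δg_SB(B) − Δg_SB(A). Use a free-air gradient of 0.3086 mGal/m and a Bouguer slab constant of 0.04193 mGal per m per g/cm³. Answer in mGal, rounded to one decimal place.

Δg_SB(A) = 978989.00 − 979312.14 + 0.3086×1493.0 − 0.04193×2.73×1493.0 = -33.30 mGal
Δg_SB(B) = 979363.10 − 979312.14 + 0.3086×214.0 − 0.04193×2.73×214.0 = 92.50 mGal
Difference = 92.50 − (-33.30) = 125.80 mGal

125.8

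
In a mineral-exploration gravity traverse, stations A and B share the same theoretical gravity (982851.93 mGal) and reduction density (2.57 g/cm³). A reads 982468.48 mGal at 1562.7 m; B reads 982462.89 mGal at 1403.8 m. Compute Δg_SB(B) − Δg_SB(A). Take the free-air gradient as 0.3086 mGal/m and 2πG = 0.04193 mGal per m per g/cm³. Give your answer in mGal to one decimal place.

-37.5

Δg_SB(A) = 982468.48 − 982851.93 + 0.3086×1562.7 − 0.04193×2.57×1562.7 = -69.60 mGal
Δg_SB(B) = 982462.89 − 982851.93 + 0.3086×1403.8 − 0.04193×2.57×1403.8 = -107.10 mGal
Difference = -107.10 − (-69.60) = -37.50 mGal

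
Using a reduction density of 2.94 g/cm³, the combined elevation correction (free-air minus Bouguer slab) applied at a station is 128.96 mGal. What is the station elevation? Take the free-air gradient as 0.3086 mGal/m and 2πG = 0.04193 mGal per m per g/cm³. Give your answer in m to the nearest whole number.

696

Combined gradient = 0.3086 − 0.04193 × 2.94 = 0.1853258 mGal/m
h = 128.96 / 0.1853258 = 695.86 m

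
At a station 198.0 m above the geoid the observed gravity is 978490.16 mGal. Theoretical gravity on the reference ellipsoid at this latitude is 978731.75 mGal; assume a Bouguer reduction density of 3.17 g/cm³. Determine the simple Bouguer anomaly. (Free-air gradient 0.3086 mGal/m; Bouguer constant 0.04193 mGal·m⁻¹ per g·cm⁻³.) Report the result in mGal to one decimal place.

Free-air correction = 0.3086 × 198.0 = 61.10 mGal
Free-air anomaly = 978490.16 − 978731.75 + (61.10) = -180.49 mGal
Bouguer slab correction = 0.04193 × 3.17 × 198.0 = 26.32 mGal
Simple Bouguer anomaly = -180.49 − (26.32) = -206.81 mGal

-206.8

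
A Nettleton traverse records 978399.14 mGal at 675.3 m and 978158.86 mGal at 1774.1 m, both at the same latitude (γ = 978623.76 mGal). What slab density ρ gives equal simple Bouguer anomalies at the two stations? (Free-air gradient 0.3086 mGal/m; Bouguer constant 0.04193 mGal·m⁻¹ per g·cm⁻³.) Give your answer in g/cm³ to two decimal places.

2.14

Δg_obs = 978158.86 − 978399.14 = -240.28 mGal over Δh = 1774.1 − 675.3 = 1098.8 m
Equal Bouguer anomalies ⇒ Δg_obs + (0.3086 − 0.04193ρ)·Δh = 0
0.3086 − 0.04193ρ = −Δg_obs/Δh = 0.21867
ρ = (0.3086 − 0.21867) / 0.04193 = 2.14 g/cm³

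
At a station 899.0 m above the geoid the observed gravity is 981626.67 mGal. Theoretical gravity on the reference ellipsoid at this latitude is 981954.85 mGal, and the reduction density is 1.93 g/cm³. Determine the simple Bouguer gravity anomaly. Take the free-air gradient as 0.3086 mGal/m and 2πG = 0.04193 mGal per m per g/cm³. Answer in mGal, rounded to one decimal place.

-123.5

Free-air correction = 0.3086 × 899.0 = 277.43 mGal
Free-air anomaly = 981626.67 − 981954.85 + (277.43) = -50.75 mGal
Bouguer slab correction = 0.04193 × 1.93 × 899.0 = 72.75 mGal
Simple Bouguer anomaly = -50.75 − (72.75) = -123.50 mGal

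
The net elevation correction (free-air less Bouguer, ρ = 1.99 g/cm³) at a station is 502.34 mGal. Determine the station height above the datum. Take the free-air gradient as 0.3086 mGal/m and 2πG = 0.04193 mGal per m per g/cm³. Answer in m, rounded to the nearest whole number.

2231

Combined gradient = 0.3086 − 0.04193 × 1.99 = 0.2251593 mGal/m
h = 502.34 / 0.2251593 = 2231.04 m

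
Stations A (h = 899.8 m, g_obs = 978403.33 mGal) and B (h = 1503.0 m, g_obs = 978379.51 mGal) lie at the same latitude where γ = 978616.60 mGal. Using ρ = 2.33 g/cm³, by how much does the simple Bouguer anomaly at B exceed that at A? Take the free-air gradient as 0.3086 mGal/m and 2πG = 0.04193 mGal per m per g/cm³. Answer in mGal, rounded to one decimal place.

103.4

Δg_SB(A) = 978403.33 − 978616.60 + 0.3086×899.8 − 0.04193×2.33×899.8 = -23.50 mGal
Δg_SB(B) = 978379.51 − 978616.60 + 0.3086×1503.0 − 0.04193×2.33×1503.0 = 79.90 mGal
Difference = 79.90 − (-23.50) = 103.40 mGal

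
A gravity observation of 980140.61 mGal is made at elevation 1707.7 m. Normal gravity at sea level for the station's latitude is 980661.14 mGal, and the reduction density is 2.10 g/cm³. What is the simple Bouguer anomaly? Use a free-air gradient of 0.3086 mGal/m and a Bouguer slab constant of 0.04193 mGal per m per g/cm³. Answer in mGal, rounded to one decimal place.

-143.9

Free-air correction = 0.3086 × 1707.7 = 527.00 mGal
Free-air anomaly = 980140.61 − 980661.14 + (527.00) = 6.47 mGal
Bouguer slab correction = 0.04193 × 2.10 × 1707.7 = 150.37 mGal
Simple Bouguer anomaly = 6.47 − (150.37) = -143.90 mGal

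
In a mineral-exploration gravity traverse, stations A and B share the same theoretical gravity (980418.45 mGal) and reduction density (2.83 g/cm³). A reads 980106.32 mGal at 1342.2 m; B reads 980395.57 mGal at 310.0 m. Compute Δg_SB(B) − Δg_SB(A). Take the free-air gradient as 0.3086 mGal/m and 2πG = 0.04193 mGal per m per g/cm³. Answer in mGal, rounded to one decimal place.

Δg_SB(A) = 980106.32 − 980418.45 + 0.3086×1342.2 − 0.04193×2.83×1342.2 = -57.20 mGal
Δg_SB(B) = 980395.57 − 980418.45 + 0.3086×310.0 − 0.04193×2.83×310.0 = 36.00 mGal
Difference = 36.00 − (-57.20) = 93.20 mGal

93.2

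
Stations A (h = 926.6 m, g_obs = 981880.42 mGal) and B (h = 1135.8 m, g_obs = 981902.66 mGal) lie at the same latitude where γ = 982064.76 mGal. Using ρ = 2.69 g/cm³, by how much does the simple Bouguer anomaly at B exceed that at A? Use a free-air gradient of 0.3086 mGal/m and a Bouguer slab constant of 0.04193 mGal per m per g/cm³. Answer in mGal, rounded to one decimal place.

Δg_SB(A) = 981880.42 − 982064.76 + 0.3086×926.6 − 0.04193×2.69×926.6 = -2.90 mGal
Δg_SB(B) = 981902.66 − 982064.76 + 0.3086×1135.8 − 0.04193×2.69×1135.8 = 60.30 mGal
Difference = 60.30 − (-2.90) = 63.20 mGal

63.2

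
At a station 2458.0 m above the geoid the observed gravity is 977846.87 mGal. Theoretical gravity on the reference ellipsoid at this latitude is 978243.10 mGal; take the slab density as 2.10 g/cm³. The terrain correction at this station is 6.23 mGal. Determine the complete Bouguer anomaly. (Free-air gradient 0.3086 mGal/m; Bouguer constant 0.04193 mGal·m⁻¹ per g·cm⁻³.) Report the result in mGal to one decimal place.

152.1

Free-air correction = 0.3086 × 2458.0 = 758.54 mGal
Free-air anomaly = 977846.87 − 978243.10 + (758.54) = 362.31 mGal
Bouguer slab correction = 0.04193 × 2.10 × 2458.0 = 216.43 mGal
Simple Bouguer anomaly = 362.31 − (216.43) = 145.88 mGal
Complete Bouguer anomaly = 145.88 + 6.23 = 152.11 mGal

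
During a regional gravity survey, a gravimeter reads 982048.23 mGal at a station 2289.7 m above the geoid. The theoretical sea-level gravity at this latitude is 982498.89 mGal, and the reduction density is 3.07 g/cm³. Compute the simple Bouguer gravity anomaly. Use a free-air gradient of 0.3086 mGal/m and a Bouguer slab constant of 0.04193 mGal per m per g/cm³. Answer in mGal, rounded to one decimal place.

-38.8

Free-air correction = 0.3086 × 2289.7 = 706.60 mGal
Free-air anomaly = 982048.23 − 982498.89 + (706.60) = 255.94 mGal
Bouguer slab correction = 0.04193 × 3.07 × 2289.7 = 294.74 mGal
Simple Bouguer anomaly = 255.94 − (294.74) = -38.80 mGal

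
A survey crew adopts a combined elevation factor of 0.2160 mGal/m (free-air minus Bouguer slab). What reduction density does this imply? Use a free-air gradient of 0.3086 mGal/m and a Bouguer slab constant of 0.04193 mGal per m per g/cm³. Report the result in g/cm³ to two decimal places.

2.21

0.2160 = 0.3086 − 0.04193 × ρ
ρ = (0.3086 − 0.2160) / 0.04193 = 2.21 g/cm³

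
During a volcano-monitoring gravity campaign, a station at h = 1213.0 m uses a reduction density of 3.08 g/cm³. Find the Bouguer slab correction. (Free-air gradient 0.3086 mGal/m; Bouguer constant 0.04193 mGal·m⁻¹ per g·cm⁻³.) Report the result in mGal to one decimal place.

156.7

Bouguer slab correction = 0.04193 × 3.08 × 1213.0 = 156.7 mGal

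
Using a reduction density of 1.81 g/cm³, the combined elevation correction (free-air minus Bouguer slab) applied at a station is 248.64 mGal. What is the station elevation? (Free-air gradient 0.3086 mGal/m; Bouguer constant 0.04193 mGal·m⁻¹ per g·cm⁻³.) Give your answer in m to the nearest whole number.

1068

Combined gradient = 0.3086 − 0.04193 × 1.81 = 0.2327067 mGal/m
h = 248.64 / 0.2327067 = 1068.47 m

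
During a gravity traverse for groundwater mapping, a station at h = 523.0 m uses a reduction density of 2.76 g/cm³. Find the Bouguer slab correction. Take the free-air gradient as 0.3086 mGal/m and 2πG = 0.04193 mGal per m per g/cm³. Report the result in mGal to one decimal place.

Bouguer slab correction = 0.04193 × 2.76 × 523.0 = 60.5 mGal

60.5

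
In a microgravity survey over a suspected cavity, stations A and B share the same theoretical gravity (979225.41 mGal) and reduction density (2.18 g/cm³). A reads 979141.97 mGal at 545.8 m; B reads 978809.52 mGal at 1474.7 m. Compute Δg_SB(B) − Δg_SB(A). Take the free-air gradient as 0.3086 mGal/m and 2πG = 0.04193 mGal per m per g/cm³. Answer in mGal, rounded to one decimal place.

Δg_SB(A) = 979141.97 − 979225.41 + 0.3086×545.8 − 0.04193×2.18×545.8 = 35.10 mGal
Δg_SB(B) = 978809.52 − 979225.41 + 0.3086×1474.7 − 0.04193×2.18×1474.7 = -95.60 mGal
Difference = -95.60 − (35.10) = -130.70 mGal

-130.7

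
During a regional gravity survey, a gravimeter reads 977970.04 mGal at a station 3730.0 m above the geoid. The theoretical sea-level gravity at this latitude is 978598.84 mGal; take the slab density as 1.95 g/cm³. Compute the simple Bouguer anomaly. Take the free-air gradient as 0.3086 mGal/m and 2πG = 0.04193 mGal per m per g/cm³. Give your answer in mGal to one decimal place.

217.3

Free-air correction = 0.3086 × 3730.0 = 1151.08 mGal
Free-air anomaly = 977970.04 − 978598.84 + (1151.08) = 522.28 mGal
Bouguer slab correction = 0.04193 × 1.95 × 3730.0 = 304.98 mGal
Simple Bouguer anomaly = 522.28 − (304.98) = 217.30 mGal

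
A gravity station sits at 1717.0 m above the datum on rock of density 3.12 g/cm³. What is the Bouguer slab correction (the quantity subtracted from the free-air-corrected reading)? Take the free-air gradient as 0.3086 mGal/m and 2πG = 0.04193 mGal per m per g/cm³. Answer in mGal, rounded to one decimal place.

Bouguer slab correction = 0.04193 × 3.12 × 1717.0 = 224.6 mGal

224.6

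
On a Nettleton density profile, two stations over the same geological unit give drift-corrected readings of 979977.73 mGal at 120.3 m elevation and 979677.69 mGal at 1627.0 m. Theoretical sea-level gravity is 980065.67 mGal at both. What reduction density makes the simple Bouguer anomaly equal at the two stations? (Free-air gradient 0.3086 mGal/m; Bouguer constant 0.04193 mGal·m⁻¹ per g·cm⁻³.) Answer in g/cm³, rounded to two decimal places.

2.61

Δg_obs = 979677.69 − 979977.73 = -300.04 mGal over Δh = 1627.0 − 120.3 = 1506.7 m
Equal Bouguer anomalies ⇒ Δg_obs + (0.3086 − 0.04193ρ)·Δh = 0
0.3086 − 0.04193ρ = −Δg_obs/Δh = 0.19914
ρ = (0.3086 − 0.19914) / 0.04193 = 2.61 g/cm³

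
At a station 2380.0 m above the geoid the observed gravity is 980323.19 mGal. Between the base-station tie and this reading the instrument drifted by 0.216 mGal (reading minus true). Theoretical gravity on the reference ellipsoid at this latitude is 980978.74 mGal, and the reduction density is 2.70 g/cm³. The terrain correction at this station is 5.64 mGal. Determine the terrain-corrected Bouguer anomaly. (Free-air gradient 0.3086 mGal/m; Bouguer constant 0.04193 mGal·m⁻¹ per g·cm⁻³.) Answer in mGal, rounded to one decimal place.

-185.1

Drift-corrected reading = 980323.19 − (0.216) = 980322.974 mGal
Free-air correction = 0.3086 × 2380.0 = 734.47 mGal
Free-air anomaly = 980322.974 − 980978.74 + (734.47) = 78.704 mGal
Bouguer slab correction = 0.04193 × 2.70 × 2380.0 = 269.44 mGal
Simple Bouguer anomaly = 78.704 − (269.44) = -190.736 mGal
Complete Bouguer anomaly = -190.736 + 5.64 = -185.096 mGal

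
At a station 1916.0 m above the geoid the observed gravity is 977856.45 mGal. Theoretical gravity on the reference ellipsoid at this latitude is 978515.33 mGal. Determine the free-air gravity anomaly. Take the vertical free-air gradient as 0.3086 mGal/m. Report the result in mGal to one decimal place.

-67.6

Free-air correction = 0.3086 × 1916.0 = 591.28 mGal
Free-air anomaly = 977856.45 − 978515.33 + (591.28) = -67.60 mGal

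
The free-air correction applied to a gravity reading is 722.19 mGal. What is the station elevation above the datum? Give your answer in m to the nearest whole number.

h = 722.19 / 0.3086 = 2340.21 m

2340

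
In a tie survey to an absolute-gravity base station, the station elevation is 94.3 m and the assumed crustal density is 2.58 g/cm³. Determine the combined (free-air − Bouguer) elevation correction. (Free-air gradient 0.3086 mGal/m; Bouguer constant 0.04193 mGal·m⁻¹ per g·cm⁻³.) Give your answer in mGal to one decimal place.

Combined gradient = 0.3086 − 0.04193 × 2.58 = 0.2004206 mGal/m
Combined elevation correction = 0.2004206 × 94.3 = 18.9 mGal

18.9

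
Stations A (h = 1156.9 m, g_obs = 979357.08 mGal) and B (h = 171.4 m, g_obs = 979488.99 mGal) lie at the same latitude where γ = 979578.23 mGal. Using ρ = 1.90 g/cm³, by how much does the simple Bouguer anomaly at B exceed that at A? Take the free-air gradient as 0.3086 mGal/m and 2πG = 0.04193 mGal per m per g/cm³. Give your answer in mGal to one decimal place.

-93.7

Δg_SB(A) = 979357.08 − 979578.23 + 0.3086×1156.9 − 0.04193×1.90×1156.9 = 43.70 mGal
Δg_SB(B) = 979488.99 − 979578.23 + 0.3086×171.4 − 0.04193×1.90×171.4 = -50.00 mGal
Difference = -50.00 − (43.70) = -93.70 mGal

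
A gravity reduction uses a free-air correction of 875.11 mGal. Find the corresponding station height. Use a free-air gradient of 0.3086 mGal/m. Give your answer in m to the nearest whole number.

h = 875.11 / 0.3086 = 2835.74 m

2836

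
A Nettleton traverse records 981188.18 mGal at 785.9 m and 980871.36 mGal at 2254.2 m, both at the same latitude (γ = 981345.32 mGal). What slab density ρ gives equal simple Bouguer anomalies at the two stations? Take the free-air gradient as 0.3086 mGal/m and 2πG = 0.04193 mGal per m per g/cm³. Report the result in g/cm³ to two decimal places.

2.21

Δg_obs = 980871.36 − 981188.18 = -316.82 mGal over Δh = 2254.2 − 785.9 = 1468.3 m
Equal Bouguer anomalies ⇒ Δg_obs + (0.3086 − 0.04193ρ)·Δh = 0
0.3086 − 0.04193ρ = −Δg_obs/Δh = 0.21577
ρ = (0.3086 − 0.21577) / 0.04193 = 2.21 g/cm³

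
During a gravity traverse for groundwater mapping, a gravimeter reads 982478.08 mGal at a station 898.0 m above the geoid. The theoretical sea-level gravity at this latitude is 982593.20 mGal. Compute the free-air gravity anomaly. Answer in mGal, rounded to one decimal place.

Free-air correction = 0.3086 × 898.0 = 277.12 mGal
Free-air anomaly = 982478.08 − 982593.20 + (277.12) = 162.00 mGal

162.0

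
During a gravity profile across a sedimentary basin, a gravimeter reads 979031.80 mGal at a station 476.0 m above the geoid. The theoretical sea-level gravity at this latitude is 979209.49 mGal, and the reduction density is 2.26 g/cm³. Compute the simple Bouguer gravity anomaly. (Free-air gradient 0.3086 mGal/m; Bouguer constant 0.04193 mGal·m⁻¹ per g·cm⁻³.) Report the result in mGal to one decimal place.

-75.9

Free-air correction = 0.3086 × 476.0 = 146.89 mGal
Free-air anomaly = 979031.80 − 979209.49 + (146.89) = -30.80 mGal
Bouguer slab correction = 0.04193 × 2.26 × 476.0 = 45.11 mGal
Simple Bouguer anomaly = -30.80 − (45.11) = -75.91 mGal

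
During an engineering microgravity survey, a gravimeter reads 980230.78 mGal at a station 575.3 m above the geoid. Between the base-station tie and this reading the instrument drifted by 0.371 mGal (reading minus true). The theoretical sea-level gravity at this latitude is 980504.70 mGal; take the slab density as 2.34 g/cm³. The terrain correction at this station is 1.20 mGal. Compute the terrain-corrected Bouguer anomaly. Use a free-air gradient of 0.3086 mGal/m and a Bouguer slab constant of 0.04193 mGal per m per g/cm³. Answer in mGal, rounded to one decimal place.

-152.0

Drift-corrected reading = 980230.78 − (0.371) = 980230.409 mGal
Free-air correction = 0.3086 × 575.3 = 177.54 mGal
Free-air anomaly = 980230.409 − 980504.70 + (177.54) = -96.751 mGal
Bouguer slab correction = 0.04193 × 2.34 × 575.3 = 56.45 mGal
Simple Bouguer anomaly = -96.751 − (56.45) = -153.201 mGal
Complete Bouguer anomaly = -153.201 + 1.20 = -152.001 mGal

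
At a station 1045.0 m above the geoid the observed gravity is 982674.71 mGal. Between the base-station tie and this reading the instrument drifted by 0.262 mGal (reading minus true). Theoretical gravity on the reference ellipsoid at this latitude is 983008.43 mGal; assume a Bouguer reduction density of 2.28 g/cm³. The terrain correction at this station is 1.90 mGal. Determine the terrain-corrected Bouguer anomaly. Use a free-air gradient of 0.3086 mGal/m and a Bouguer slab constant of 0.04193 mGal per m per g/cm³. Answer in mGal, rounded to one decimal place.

-109.5

Drift-corrected reading = 982674.71 − (0.262) = 982674.448 mGal
Free-air correction = 0.3086 × 1045.0 = 322.49 mGal
Free-air anomaly = 982674.448 − 983008.43 + (322.49) = -11.492 mGal
Bouguer slab correction = 0.04193 × 2.28 × 1045.0 = 99.90 mGal
Simple Bouguer anomaly = -11.492 − (99.90) = -111.392 mGal
Complete Bouguer anomaly = -111.392 + 1.90 = -109.492 mGal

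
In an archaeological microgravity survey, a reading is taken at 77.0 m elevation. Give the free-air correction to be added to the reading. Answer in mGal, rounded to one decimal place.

Free-air correction = 0.3086 × 77.0 = 23.8 mGal

23.8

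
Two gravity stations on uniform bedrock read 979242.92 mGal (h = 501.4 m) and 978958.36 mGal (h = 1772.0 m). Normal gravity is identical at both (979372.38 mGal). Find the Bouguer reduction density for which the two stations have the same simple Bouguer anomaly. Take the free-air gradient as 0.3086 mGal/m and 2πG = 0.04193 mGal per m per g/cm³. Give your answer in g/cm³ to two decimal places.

2.02

Δg_obs = 978958.36 − 979242.92 = -284.56 mGal over Δh = 1772.0 − 501.4 = 1270.6 m
Equal Bouguer anomalies ⇒ Δg_obs + (0.3086 − 0.04193ρ)·Δh = 0
0.3086 − 0.04193ρ = −Δg_obs/Δh = 0.22396
ρ = (0.3086 − 0.22396) / 0.04193 = 2.02 g/cm³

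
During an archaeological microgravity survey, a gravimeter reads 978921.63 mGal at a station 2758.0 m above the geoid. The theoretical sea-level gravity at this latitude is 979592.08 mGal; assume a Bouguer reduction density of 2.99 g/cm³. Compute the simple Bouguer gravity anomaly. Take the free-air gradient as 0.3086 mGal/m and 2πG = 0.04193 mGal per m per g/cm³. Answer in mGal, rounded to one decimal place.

-165.1

Free-air correction = 0.3086 × 2758.0 = 851.12 mGal
Free-air anomaly = 978921.63 − 979592.08 + (851.12) = 180.67 mGal
Bouguer slab correction = 0.04193 × 2.99 × 2758.0 = 345.77 mGal
Simple Bouguer anomaly = 180.67 − (345.77) = -165.10 mGal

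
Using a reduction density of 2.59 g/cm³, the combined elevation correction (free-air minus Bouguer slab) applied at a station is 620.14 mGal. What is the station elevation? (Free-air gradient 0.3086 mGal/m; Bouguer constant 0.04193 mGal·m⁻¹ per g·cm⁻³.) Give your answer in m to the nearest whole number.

Combined gradient = 0.3086 − 0.04193 × 2.59 = 0.2000013 mGal/m
h = 620.14 / 0.2000013 = 3100.68 m

3101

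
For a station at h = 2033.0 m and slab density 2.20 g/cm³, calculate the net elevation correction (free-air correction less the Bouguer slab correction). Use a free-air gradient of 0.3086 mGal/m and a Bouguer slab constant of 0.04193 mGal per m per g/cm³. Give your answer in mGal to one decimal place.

Combined gradient = 0.3086 − 0.04193 × 2.20 = 0.2163540 mGal/m
Combined elevation correction = 0.2163540 × 2033.0 = 439.8 mGal

439.8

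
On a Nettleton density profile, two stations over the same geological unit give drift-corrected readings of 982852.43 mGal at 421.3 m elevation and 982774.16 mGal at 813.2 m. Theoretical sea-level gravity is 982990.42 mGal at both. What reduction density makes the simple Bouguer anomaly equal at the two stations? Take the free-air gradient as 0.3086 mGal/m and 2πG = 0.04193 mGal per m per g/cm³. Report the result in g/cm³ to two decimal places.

2.60

Δg_obs = 982774.16 − 982852.43 = -78.27 mGal over Δh = 813.2 − 421.3 = 391.9 m
Equal Bouguer anomalies ⇒ Δg_obs + (0.3086 − 0.04193ρ)·Δh = 0
0.3086 − 0.04193ρ = −Δg_obs/Δh = 0.19972
ρ = (0.3086 − 0.19972) / 0.04193 = 2.60 g/cm³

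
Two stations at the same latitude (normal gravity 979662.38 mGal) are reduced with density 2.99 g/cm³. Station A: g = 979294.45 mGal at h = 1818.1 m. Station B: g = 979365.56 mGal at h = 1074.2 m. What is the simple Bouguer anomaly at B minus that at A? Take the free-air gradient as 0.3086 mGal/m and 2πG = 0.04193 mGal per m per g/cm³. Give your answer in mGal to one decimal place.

-65.2

Δg_SB(A) = 979294.45 − 979662.38 + 0.3086×1818.1 − 0.04193×2.99×1818.1 = -34.80 mGal
Δg_SB(B) = 979365.56 − 979662.38 + 0.3086×1074.2 − 0.04193×2.99×1074.2 = -100.00 mGal
Difference = -100.00 − (-34.80) = -65.20 mGal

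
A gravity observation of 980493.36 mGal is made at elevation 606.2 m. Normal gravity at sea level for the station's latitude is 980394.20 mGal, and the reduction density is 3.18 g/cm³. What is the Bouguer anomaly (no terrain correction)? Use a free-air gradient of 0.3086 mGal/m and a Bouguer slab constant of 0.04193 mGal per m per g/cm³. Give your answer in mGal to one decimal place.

205.4

Free-air correction = 0.3086 × 606.2 = 187.07 mGal
Free-air anomaly = 980493.36 − 980394.20 + (187.07) = 286.23 mGal
Bouguer slab correction = 0.04193 × 3.18 × 606.2 = 80.83 mGal
Simple Bouguer anomaly = 286.23 − (80.83) = 205.40 mGal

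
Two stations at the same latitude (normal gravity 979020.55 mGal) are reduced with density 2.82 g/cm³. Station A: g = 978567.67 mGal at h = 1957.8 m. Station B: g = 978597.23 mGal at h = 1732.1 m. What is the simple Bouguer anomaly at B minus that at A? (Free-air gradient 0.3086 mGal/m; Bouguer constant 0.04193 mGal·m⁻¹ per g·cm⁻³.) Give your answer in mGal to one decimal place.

-13.4

Δg_SB(A) = 978567.67 − 979020.55 + 0.3086×1957.8 − 0.04193×2.82×1957.8 = -80.20 mGal
Δg_SB(B) = 978597.23 − 979020.55 + 0.3086×1732.1 − 0.04193×2.82×1732.1 = -93.60 mGal
Difference = -93.60 − (-80.20) = -13.40 mGal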